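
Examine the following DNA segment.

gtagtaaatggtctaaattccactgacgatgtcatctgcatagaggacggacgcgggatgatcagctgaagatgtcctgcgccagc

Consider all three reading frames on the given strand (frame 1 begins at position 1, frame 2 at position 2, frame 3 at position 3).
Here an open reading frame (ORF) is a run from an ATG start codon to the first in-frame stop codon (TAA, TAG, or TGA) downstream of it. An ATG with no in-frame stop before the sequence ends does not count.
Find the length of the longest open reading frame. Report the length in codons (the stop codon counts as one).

5

Frame 1: GTA GTA AAT GGT CTA AAT TCC ACT GAC GAT GTC ATC TGC ATA GAG GAC GGA CGC GGG ATG ATC AGC TGA AGA TGT CCT GCG CCA — ATG at 58, stop TGA at 67 → 12 nt.
Frame 2: TAG TAA ATG GTC TAA ATT CCA CTG ACG ATG TCA TCT GCA TAG AGG ACG GAC GCG GGA TGA TCA GCT GAA GAT GTC CTG CGC CAG — ATG at 8, stop TAA at 14 → 9 nt; ATG at 29, stop TAG at 41 → 15 nt.
Frame 3: AGT AAA TGG TCT AAA TTC CAC TGA CGA TGT CAT CTG CAT AGA GGA CGG ACG CGG GAT GAT CAG CTG AAG ATG TCC TGC GCC AGC — no ATG→stop ORF.
Longest: frame 2, positions 29–43, 15 nt = 5 codons = 4 aa. → 5 codons.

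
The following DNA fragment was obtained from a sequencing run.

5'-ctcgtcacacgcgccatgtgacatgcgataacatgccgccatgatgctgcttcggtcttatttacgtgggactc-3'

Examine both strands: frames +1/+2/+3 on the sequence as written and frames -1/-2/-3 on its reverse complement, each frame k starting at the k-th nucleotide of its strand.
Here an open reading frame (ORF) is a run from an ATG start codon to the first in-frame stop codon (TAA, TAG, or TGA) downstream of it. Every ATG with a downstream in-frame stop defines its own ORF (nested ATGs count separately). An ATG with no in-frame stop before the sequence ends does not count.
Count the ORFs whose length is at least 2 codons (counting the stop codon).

Reverse complement (5'→3'): GAGTCCCACGTAAATAAGACCGAAGCAGCATCATGGCGGCATGTTATCGCATGTCACATGGCGCGTGTGACGAG
Frame +1: CTC GTC ACA CGC GCC ATG TGA CAT GCG ATA ACA TGC CGC CAT GAT GCT GCT TCG GTC TTA TTT ACG TGG GAC — ATG at 16, stop TGA at 19 → 6 nt.
Frame +2: TCG TCA CAC GCG CCA TGT GAC ATG CGA TAA CAT GCC GCC ATG ATG CTG CTT CGG TCT TAT TTA CGT GGG ACT — ATG at 23, stop TAA at 29 → 9 nt.
Frame +3: CGT CAC ACG CGC CAT GTG ACA TGC GAT AAC ATG CCG CCA TGA TGC TGC TTC GGT CTT ATT TAC GTG GGA CTC — ATG at 33, stop TGA at 42 → 12 nt.
Frame -1: GAG TCC CAC GTA AAT AAG ACC GAA GCA GCA TCA TGG CGG CAT GTT ATC GCA TGT CAC ATG GCG CGT GTG ACG — no ATG→stop ORF.
Frame -2: AGT CCC ACG TAA ATA AGA CCG AAG CAG CAT CAT GGC GGC ATG TTA TCG CAT GTC ACA TGG CGC GTG TGA CGA — ATG at 41, stop TGA at 68 → 30 nt.
Frame -3: GTC CCA CGT AAA TAA GAC CGA AGC AGC ATC ATG GCG GCA TGT TAT CGC ATG TCA CAT GGC GCG TGT GAC GAG — no ATG→stop ORF.
ORFs ≥ 2 codons: frame +1 16–21 (2 codons), frame +2 23–31 (3 codons), frame +3 33–44 (4 codons), frame -2 41–70 (10 codons). Count = 4.

4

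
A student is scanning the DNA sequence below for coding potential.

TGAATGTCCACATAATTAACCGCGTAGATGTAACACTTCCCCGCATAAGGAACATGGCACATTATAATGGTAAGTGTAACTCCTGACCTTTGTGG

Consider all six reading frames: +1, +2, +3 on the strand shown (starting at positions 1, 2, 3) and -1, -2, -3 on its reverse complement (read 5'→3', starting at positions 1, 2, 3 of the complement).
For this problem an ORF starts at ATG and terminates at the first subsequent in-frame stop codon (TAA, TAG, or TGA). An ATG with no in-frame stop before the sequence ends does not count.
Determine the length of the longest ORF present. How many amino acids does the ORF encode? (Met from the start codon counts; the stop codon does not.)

10

Reverse complement (5'→3'): CCACAAAGGTCAGGAGTTACACTTACCATTATAATGTGCCATGTTCCTTATGCGGGGAAGTGTTACATCTACGCGGTTAATTATGTGGACATTCA
Frame +1: TGA ATG TCC ACA TAA TTA ACC GCG TAG ATG TAA CAC TTC CCC GCA TAA GGA ACA TGG CAC ATT ATA ATG GTA AGT GTA ACT CCT GAC CTT TGT — ATG at 4, stop TAA at 13 → 12 nt; ATG at 28, stop TAA at 31 → 6 nt.
Frame +2: GAA TGT CCA CAT AAT TAA CCG CGT AGA TGT AAC ACT TCC CCG CAT AAG GAA CAT GGC ACA TTA TAA TGG TAA GTG TAA CTC CTG ACC TTT GTG — no ATG→stop ORF.
Frame +3: AAT GTC CAC ATA ATT AAC CGC GTA GAT GTA ACA CTT CCC CGC ATA AGG AAC ATG GCA CAT TAT AAT GGT AAG TGT AAC TCC TGA CCT TTG TGG — ATG at 54, stop TGA at 84 → 33 nt.
Frame -1: CCA CAA AGG TCA GGA GTT ACA CTT ACC ATT ATA ATG TGC CAT GTT CCT TAT GCG GGG AAG TGT TAC ATC TAC GCG GTT AAT TAT GTG GAC ATT — no ATG→stop ORF.
Frame -2: CAC AAA GGT CAG GAG TTA CAC TTA CCA TTA TAA TGT GCC ATG TTC CTT ATG CGG GGA AGT GTT ACA TCT ACG CGG TTA ATT ATG TGG ACA TTC — no ATG→stop ORF.
Frame -3: ACA AAG GTC AGG AGT TAC ACT TAC CAT TAT AAT GTG CCA TGT TCC TTA TGC GGG GAA GTG TTA CAT CTA CGC GGT TAA TTA TGT GGA CAT TCA — no ATG→stop ORF.
Longest: frame +3, positions 54–86, 33 nt = 11 codons = 10 aa. → 10 amino acids.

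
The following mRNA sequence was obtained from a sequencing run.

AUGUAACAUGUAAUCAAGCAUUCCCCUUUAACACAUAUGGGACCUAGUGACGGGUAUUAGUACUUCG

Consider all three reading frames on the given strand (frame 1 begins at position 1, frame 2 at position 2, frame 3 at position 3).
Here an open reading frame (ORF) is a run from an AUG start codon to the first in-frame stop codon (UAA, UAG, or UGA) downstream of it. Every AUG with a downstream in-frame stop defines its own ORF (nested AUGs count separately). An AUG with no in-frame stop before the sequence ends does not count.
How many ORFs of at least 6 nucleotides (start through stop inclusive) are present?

Frame 1: AUG UAA CAU GUA AUC AAG CAU UCC CCU UUA ACA CAU AUG GGA CCU AGU GAC GGG UAU UAG UAC UUC — AUG at 1, stop UAA at 4 → 6 nt; AUG at 37, stop UAG at 58 → 24 nt.
Frame 2: UGU AAC AUG UAA UCA AGC AUU CCC CUU UAA CAC AUA UGG GAC CUA GUG ACG GGU AUU AGU ACU UCG — AUG at 8, stop UAA at 11 → 6 nt.
Frame 3: GUA ACA UGU AAU CAA GCA UUC CCC UUU AAC ACA UAU GGG ACC UAG UGA CGG GUA UUA GUA CUU — no AUG→stop ORF.
ORFs ≥ 6 nucleotides: frame 1 1–6 (6 nucleotides), frame 1 37–60 (24 nucleotides), frame 2 8–13 (6 nucleotides). Count = 3.

3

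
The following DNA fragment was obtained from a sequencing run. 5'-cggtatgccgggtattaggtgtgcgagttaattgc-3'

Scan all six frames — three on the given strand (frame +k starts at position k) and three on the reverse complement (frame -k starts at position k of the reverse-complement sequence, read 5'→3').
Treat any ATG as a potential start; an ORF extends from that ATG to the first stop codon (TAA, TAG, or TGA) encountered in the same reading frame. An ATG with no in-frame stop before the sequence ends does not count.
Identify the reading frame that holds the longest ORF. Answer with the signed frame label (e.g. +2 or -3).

+2

Reverse complement (5'→3'): GCAATTAACTCGCACACCTAATACCCGGCATACCG
Frame +1: CGG TAT GCC GGG TAT TAG GTG TGC GAG TTA ATT — no ATG→stop ORF.
Frame +2: GGT ATG CCG GGT ATT AGG TGT GCG AGT TAA TTG — ATG at 5, stop TAA at 29 → 27 nt.
Frame +3: GTA TGC CGG GTA TTA GGT GTG CGA GTT AAT TGC — no ATG→stop ORF.
Frame -1: GCA ATT AAC TCG CAC ACC TAA TAC CCG GCA TAC — no ATG→stop ORF.
Frame -2: CAA TTA ACT CGC ACA CCT AAT ACC CGG CAT ACC — no ATG→stop ORF.
Frame -3: AAT TAA CTC GCA CAC CTA ATA CCC GGC ATA CCG — no ATG→stop ORF.
Longest ORF is 27 nt in frame +2 (positions 5–31).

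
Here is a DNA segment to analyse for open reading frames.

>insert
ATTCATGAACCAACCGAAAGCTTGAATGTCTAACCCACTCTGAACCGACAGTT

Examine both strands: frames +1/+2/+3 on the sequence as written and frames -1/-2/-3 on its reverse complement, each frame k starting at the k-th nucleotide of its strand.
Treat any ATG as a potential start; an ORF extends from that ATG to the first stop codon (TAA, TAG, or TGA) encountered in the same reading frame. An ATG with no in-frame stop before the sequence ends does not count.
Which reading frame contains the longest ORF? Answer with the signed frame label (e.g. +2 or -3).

Reverse complement (5'→3'): AACTGTCGGTTCAGAGTGGGTTAGACATTCAAGCTTTCGGTTGGTTCATGAAT
Frame +1: ATT CAT GAA CCA ACC GAA AGC TTG AAT GTC TAA CCC ACT CTG AAC CGA CAG — no ATG→stop ORF.
Frame +2: TTC ATG AAC CAA CCG AAA GCT TGA ATG TCT AAC CCA CTC TGA ACC GAC AGT — ATG at 5, stop TGA at 23 → 21 nt; ATG at 26, stop TGA at 41 → 18 nt.
Frame +3: TCA TGA ACC AAC CGA AAG CTT GAA TGT CTA ACC CAC TCT GAA CCG ACA GTT — no ATG→stop ORF.
Frame -1: AAC TGT CGG TTC AGA GTG GGT TAG ACA TTC AAG CTT TCG GTT GGT TCA TGA — no ATG→stop ORF.
Frame -2: ACT GTC GGT TCA GAG TGG GTT AGA CAT TCA AGC TTT CGG TTG GTT CAT GAA — no ATG→stop ORF.
Frame -3: CTG TCG GTT CAG AGT GGG TTA GAC ATT CAA GCT TTC GGT TGG TTC ATG AAT — no ATG→stop ORF.
Longest ORF is 21 nt in frame +2 (positions 5–25).

+2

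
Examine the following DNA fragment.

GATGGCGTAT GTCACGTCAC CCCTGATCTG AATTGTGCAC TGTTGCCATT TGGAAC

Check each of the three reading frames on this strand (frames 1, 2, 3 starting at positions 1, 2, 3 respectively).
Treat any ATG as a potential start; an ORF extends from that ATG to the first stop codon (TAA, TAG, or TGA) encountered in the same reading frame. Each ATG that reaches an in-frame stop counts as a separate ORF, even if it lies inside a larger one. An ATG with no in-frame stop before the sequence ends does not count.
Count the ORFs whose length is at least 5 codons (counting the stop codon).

2

Frame 1: GAT GGC GTA TGT CAC GTC ACC CCT GAT CTG AAT TGT GCA CTG TTG CCA TTT GGA — no ATG→stop ORF.
Frame 2: ATG GCG TAT GTC ACG TCA CCC CTG ATC TGA ATT GTG CAC TGT TGC CAT TTG GAA — ATG at 2, stop TGA at 29 → 30 nt.
Frame 3: TGG CGT ATG TCA CGT CAC CCC TGA TCT GAA TTG TGC ACT GTT GCC ATT TGG AAC — ATG at 9, stop TGA at 24 → 18 nt.
ORFs ≥ 5 codons: frame 2 2–31 (10 codons), frame 3 9–26 (6 codons). Count = 2.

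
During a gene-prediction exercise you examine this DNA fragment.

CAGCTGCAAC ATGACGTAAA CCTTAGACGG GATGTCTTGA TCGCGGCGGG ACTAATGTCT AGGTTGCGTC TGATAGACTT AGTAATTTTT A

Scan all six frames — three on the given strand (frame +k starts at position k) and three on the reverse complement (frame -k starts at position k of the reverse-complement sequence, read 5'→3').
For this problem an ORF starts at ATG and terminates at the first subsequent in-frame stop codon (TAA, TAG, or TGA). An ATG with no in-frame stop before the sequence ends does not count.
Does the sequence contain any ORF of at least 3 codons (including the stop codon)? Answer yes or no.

Reverse complement (5'→3'): TAAAAATTACTAAGTCTATCAGACGCAACCTAGACATTAGTCCCGCCGCGATCAAGACATCCCGTCTAAGGTTTACGTCATGTTGCAGCTG
Frame +1: CAG CTG CAA CAT GAC GTA AAC CTT AGA CGG GAT GTC TTG ATC GCG GCG GGA CTA ATG TCT AGG TTG CGT CTG ATA GAC TTA GTA ATT TTT — no ATG→stop ORF.
Frame +2: AGC TGC AAC ATG ACG TAA ACC TTA GAC GGG ATG TCT TGA TCG CGG CGG GAC TAA TGT CTA GGT TGC GTC TGA TAG ACT TAG TAA TTT TTA — ATG at 11, stop TAA at 17 → 9 nt; ATG at 32, stop TGA at 38 → 9 nt.
Frame +3: GCT GCA ACA TGA CGT AAA CCT TAG ACG GGA TGT CTT GAT CGC GGC GGG ACT AAT GTC TAG GTT GCG TCT GAT AGA CTT AGT AAT TTT — no ATG→stop ORF.
Frame -1: TAA AAA TTA CTA AGT CTA TCA GAC GCA ACC TAG ACA TTA GTC CCG CCG CGA TCA AGA CAT CCC GTC TAA GGT TTA CGT CAT GTT GCA GCT — no ATG→stop ORF.
Frame -2: AAA AAT TAC TAA GTC TAT CAG ACG CAA CCT AGA CAT TAG TCC CGC CGC GAT CAA GAC ATC CCG TCT AAG GTT TAC GTC ATG TTG CAG CTG — no ATG→stop ORF.
Frame -3: AAA ATT ACT AAG TCT ATC AGA CGC AAC CTA GAC ATT AGT CCC GCC GCG ATC AAG ACA TCC CGT CTA AGG TTT ACG TCA TGT TGC AGC — no ATG→stop ORF.
Frame +2 has an ORF of 3 codons (positions 11–19) ≥ 3, so yes.

yes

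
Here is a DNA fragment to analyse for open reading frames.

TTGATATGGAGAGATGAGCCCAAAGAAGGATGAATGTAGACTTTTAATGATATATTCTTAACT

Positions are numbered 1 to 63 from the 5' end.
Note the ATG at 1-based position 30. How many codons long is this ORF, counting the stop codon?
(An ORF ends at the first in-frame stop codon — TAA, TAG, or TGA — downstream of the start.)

Codons from position 30: ATG (30–32), AAT (33–35), GTA (36–38), GAC (39–41), TTT (42–44), TAA (45–47).
TAA is the first in-frame stop; that's 6 codons including the stop.

6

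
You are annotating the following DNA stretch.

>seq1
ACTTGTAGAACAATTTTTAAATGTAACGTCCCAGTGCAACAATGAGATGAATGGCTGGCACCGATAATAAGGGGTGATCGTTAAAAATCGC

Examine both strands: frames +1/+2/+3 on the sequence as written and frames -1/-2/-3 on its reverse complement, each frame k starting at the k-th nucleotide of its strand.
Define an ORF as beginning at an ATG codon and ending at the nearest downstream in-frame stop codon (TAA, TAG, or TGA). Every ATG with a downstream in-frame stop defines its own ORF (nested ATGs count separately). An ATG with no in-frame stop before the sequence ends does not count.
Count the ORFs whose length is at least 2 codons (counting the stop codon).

4

Reverse complement (5'→3'): GCGATTTTTAACGATCACCCCTTATTATCGGTGCCAGCCATTCATCTCATTGTTGCACTGGGACGTTACATTTAAAAATTGTTCTACAAGT
Frame +1: ACT TGT AGA ACA ATT TTT AAA TGT AAC GTC CCA GTG CAA CAA TGA GAT GAA TGG CTG GCA CCG ATA ATA AGG GGT GAT CGT TAA AAA TCG — no ATG→stop ORF.
Frame +2: CTT GTA GAA CAA TTT TTA AAT GTA ACG TCC CAG TGC AAC AAT GAG ATG AAT GGC TGG CAC CGA TAA TAA GGG GTG ATC GTT AAA AAT CGC — ATG at 47, stop TAA at 65 → 21 nt.
Frame +3: TTG TAG AAC AAT TTT TAA ATG TAA CGT CCC AGT GCA ACA ATG AGA TGA ATG GCT GGC ACC GAT AAT AAG GGG TGA TCG TTA AAA ATC — ATG at 21, stop TAA at 24 → 6 nt; ATG at 42, stop TGA at 48 → 9 nt; ATG at 51, stop TGA at 75 → 27 nt.
Frame -1: GCG ATT TTT AAC GAT CAC CCC TTA TTA TCG GTG CCA GCC ATT CAT CTC ATT GTT GCA CTG GGA CGT TAC ATT TAA AAA TTG TTC TAC AAG — no ATG→stop ORF.
Frame -2: CGA TTT TTA ACG ATC ACC CCT TAT TAT CGG TGC CAG CCA TTC ATC TCA TTG TTG CAC TGG GAC GTT ACA TTT AAA AAT TGT TCT ACA AGT — no ATG→stop ORF.
Frame -3: GAT TTT TAA CGA TCA CCC CTT ATT ATC GGT GCC AGC CAT TCA TCT CAT TGT TGC ACT GGG ACG TTA CAT TTA AAA ATT GTT CTA CAA — no ATG→stop ORF.
ORFs ≥ 2 codons: frame +2 47–67 (7 codons), frame +3 21–26 (2 codons), frame +3 42–50 (3 codons), frame +3 51–77 (9 codons). Count = 4.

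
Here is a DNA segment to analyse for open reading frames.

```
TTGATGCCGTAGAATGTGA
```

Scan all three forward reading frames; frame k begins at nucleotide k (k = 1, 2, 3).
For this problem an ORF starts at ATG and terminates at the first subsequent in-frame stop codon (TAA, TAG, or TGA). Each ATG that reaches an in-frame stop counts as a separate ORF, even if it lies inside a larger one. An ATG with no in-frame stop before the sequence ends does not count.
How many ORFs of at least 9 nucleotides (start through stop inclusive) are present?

1

Frame 1: TTG ATG CCG TAG AAT GTG — ATG at 4, stop TAG at 10 → 9 nt.
Frame 2: TGA TGC CGT AGA ATG TGA — ATG at 14, stop TGA at 17 → 6 nt.
Frame 3: GAT GCC GTA GAA TGT — no ATG→stop ORF.
ORFs ≥ 9 nucleotides: frame 1 4–12 (9 nucleotides). Count = 1.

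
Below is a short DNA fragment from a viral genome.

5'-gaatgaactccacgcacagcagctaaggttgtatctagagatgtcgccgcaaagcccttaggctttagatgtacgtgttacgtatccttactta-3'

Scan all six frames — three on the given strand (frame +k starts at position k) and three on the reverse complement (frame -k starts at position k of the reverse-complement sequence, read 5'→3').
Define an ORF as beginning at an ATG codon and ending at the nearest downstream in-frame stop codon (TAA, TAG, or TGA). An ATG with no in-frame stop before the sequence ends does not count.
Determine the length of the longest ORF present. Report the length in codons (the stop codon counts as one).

Reverse complement (5'→3'): TAAGTAAGGATACGTAACACGTACATCTAAAGCCTAAGGGCTTTGCGGCGACATCTCTAGATACAACCTTAGCTGCTGTGCGTGGAGTTCATTC
Frame +1: GAA TGA ACT CCA CGC ACA GCA GCT AAG GTT GTA TCT AGA GAT GTC GCC GCA AAG CCC TTA GGC TTT AGA TGT ACG TGT TAC GTA TCC TTA CTT — no ATG→stop ORF.
Frame +2: AAT GAA CTC CAC GCA CAG CAG CTA AGG TTG TAT CTA GAG ATG TCG CCG CAA AGC CCT TAG GCT TTA GAT GTA CGT GTT ACG TAT CCT TAC TTA — ATG at 41, stop TAG at 59 → 21 nt.
Frame +3: ATG AAC TCC ACG CAC AGC AGC TAA GGT TGT ATC TAG AGA TGT CGC CGC AAA GCC CTT AGG CTT TAG ATG TAC GTG TTA CGT ATC CTT ACT — ATG at 3, stop TAA at 24 → 24 nt.
Frame -1: TAA GTA AGG ATA CGT AAC ACG TAC ATC TAA AGC CTA AGG GCT TTG CGG CGA CAT CTC TAG ATA CAA CCT TAG CTG CTG TGC GTG GAG TTC ATT — no ATG→stop ORF.
Frame -2: AAG TAA GGA TAC GTA ACA CGT ACA TCT AAA GCC TAA GGG CTT TGC GGC GAC ATC TCT AGA TAC AAC CTT AGC TGC TGT GCG TGG AGT TCA TTC — no ATG→stop ORF.
Frame -3: AGT AAG GAT ACG TAA CAC GTA CAT CTA AAG CCT AAG GGC TTT GCG GCG ACA TCT CTA GAT ACA ACC TTA GCT GCT GTG CGT GGA GTT CAT — no ATG→stop ORF.
Longest: frame +3, positions 3–26, 24 nt = 8 codons = 7 aa. → 8 codons.

8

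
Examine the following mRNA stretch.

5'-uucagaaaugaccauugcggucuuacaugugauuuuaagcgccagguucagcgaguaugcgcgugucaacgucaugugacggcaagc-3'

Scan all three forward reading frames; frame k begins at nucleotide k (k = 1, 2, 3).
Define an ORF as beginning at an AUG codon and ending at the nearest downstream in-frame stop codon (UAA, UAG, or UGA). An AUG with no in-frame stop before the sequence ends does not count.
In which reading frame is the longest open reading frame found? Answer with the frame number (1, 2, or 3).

Frame 1: UUC AGA AAU GAC CAU UGC GGU CUU ACA UGU GAU UUU AAG CGC CAG GUU CAG CGA GUA UGC GCG UGU CAA CGU CAU GUG ACG GCA AGC — no AUG→stop ORF.
Frame 2: UCA GAA AUG ACC AUU GCG GUC UUA CAU GUG AUU UUA AGC GCC AGG UUC AGC GAG UAU GCG CGU GUC AAC GUC AUG UGA CGG CAA — AUG at 8, stop UGA at 77 → 72 nt; AUG at 74, stop UGA at 77 → 6 nt.
Frame 3: CAG AAA UGA CCA UUG CGG UCU UAC AUG UGA UUU UAA GCG CCA GGU UCA GCG AGU AUG CGC GUG UCA ACG UCA UGU GAC GGC AAG — AUG at 27, stop UGA at 30 → 6 nt.
Longest ORF is 72 nt in frame 2 (positions 8–79).

2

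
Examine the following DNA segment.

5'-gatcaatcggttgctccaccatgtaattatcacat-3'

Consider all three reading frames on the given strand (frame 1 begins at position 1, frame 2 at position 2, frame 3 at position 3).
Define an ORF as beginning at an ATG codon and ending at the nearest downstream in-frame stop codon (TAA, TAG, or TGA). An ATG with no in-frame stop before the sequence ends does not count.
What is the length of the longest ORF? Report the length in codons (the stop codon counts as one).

Frame 1: GAT CAA TCG GTT GCT CCA CCA TGT AAT TAT CAC — no ATG→stop ORF.
Frame 2: ATC AAT CGG TTG CTC CAC CAT GTA ATT ATC ACA — no ATG→stop ORF.
Frame 3: TCA ATC GGT TGC TCC ACC ATG TAA TTA TCA CAT — ATG at 21, stop TAA at 24 → 6 nt.
Longest: frame 3, positions 21–26, 6 nt = 2 codons = 1 aa. → 2 codons.

2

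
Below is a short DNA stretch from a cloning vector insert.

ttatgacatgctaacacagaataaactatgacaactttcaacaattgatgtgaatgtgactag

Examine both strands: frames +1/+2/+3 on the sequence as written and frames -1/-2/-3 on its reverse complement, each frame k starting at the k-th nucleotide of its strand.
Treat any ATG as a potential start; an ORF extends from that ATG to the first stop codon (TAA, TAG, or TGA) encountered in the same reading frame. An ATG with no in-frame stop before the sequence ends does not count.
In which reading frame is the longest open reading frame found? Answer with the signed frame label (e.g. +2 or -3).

+2

Reverse complement (5'→3'): CTAGTCACATTCACATCAATTGTTGAAAGTTGTCATAGTTTATTCTGTGTTAGCATGTCATAA
Frame +1: TTA TGA CAT GCT AAC ACA GAA TAA ACT ATG ACA ACT TTC AAC AAT TGA TGT GAA TGT GAC TAG — ATG at 28, stop TGA at 46 → 21 nt.
Frame +2: TAT GAC ATG CTA ACA CAG AAT AAA CTA TGA CAA CTT TCA ACA ATT GAT GTG AAT GTG ACT — ATG at 8, stop TGA at 29 → 24 nt.
Frame +3: ATG ACA TGC TAA CAC AGA ATA AAC TAT GAC AAC TTT CAA CAA TTG ATG TGA ATG TGA CTA — ATG at 3, stop TAA at 12 → 12 nt; ATG at 48, stop TGA at 51 → 6 nt; ATG at 54, stop TGA at 57 → 6 nt.
Frame -1: CTA GTC ACA TTC ACA TCA ATT GTT GAA AGT TGT CAT AGT TTA TTC TGT GTT AGC ATG TCA TAA — ATG at 55, stop TAA at 61 → 9 nt.
Frame -2: TAG TCA CAT TCA CAT CAA TTG TTG AAA GTT GTC ATA GTT TAT TCT GTG TTA GCA TGT CAT — no ATG→stop ORF.
Frame -3: AGT CAC ATT CAC ATC AAT TGT TGA AAG TTG TCA TAG TTT ATT CTG TGT TAG CAT GTC ATA — no ATG→stop ORF.
Longest ORF is 24 nt in frame +2 (positions 8–31).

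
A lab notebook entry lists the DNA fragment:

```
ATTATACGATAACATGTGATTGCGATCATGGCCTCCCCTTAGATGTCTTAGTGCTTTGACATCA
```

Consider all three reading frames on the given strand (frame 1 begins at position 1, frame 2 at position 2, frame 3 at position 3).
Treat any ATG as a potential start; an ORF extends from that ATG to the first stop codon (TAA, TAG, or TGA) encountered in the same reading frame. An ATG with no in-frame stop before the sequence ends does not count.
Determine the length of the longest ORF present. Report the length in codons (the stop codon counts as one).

Frame 1: ATT ATA CGA TAA CAT GTG ATT GCG ATC ATG GCC TCC CCT TAG ATG TCT TAG TGC TTT GAC ATC — ATG at 28, stop TAG at 40 → 15 nt; ATG at 43, stop TAG at 49 → 9 nt.
Frame 2: TTA TAC GAT AAC ATG TGA TTG CGA TCA TGG CCT CCC CTT AGA TGT CTT AGT GCT TTG ACA TCA — ATG at 14, stop TGA at 17 → 6 nt.
Frame 3: TAT ACG ATA ACA TGT GAT TGC GAT CAT GGC CTC CCC TTA GAT GTC TTA GTG CTT TGA CAT — no ATG→stop ORF.
Longest: frame 1, positions 28–42, 15 nt = 5 codons = 4 aa. → 5 codons.

5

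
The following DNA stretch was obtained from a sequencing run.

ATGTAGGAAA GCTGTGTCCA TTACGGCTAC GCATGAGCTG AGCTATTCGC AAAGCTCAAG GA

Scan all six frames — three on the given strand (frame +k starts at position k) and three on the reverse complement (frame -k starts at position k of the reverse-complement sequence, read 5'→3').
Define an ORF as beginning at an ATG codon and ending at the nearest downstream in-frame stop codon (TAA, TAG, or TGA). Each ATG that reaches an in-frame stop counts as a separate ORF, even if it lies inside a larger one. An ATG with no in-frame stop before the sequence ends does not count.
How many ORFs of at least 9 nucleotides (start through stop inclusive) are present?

Reverse complement (5'→3'): TCCTTGAGCTTTGCGAATAGCTCAGCTCATGCGTAGCCGTAATGGACACAGCTTTCCTACAT
Frame +1: ATG TAG GAA AGC TGT GTC CAT TAC GGC TAC GCA TGA GCT GAG CTA TTC GCA AAG CTC AAG — ATG at 1, stop TAG at 4 → 6 nt.
Frame +2: TGT AGG AAA GCT GTG TCC ATT ACG GCT ACG CAT GAG CTG AGC TAT TCG CAA AGC TCA AGG — no ATG→stop ORF.
Frame +3: GTA GGA AAG CTG TGT CCA TTA CGG CTA CGC ATG AGC TGA GCT ATT CGC AAA GCT CAA GGA — ATG at 33, stop TGA at 39 → 9 nt.
Frame -1: TCC TTG AGC TTT GCG AAT AGC TCA GCT CAT GCG TAG CCG TAA TGG ACA CAG CTT TCC TAC — no ATG→stop ORF.
Frame -2: CCT TGA GCT TTG CGA ATA GCT CAG CTC ATG CGT AGC CGT AAT GGA CAC AGC TTT CCT ACA — no ATG→stop ORF.
Frame -3: CTT GAG CTT TGC GAA TAG CTC AGC TCA TGC GTA GCC GTA ATG GAC ACA GCT TTC CTA CAT — no ATG→stop ORF.
ORFs ≥ 9 nucleotides: frame +3 33–41 (9 nucleotides). Count = 1.

1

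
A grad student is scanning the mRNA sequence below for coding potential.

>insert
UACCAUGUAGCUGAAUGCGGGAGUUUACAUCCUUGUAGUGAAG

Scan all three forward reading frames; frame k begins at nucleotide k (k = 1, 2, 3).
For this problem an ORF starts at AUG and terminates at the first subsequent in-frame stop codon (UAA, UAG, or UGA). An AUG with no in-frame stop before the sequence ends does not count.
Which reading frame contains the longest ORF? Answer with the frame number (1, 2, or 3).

3

Frame 1: UAC CAU GUA GCU GAA UGC GGG AGU UUA CAU CCU UGU AGU GAA — no AUG→stop ORF.
Frame 2: ACC AUG UAG CUG AAU GCG GGA GUU UAC AUC CUU GUA GUG AAG — AUG at 5, stop UAG at 8 → 6 nt.
Frame 3: CCA UGU AGC UGA AUG CGG GAG UUU ACA UCC UUG UAG UGA — AUG at 15, stop UAG at 36 → 24 nt.
Longest ORF is 24 nt in frame 3 (positions 15–38).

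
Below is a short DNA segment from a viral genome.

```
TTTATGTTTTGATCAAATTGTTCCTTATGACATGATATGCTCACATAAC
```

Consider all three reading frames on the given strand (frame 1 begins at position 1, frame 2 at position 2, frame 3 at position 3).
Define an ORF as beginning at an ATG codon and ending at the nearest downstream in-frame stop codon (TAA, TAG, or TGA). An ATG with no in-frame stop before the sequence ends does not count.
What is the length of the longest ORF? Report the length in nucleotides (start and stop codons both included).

12

Frame 1: TTT ATG TTT TGA TCA AAT TGT TCC TTA TGA CAT GAT ATG CTC ACA TAA — ATG at 4, stop TGA at 10 → 9 nt; ATG at 37, stop TAA at 46 → 12 nt.
Frame 2: TTA TGT TTT GAT CAA ATT GTT CCT TAT GAC ATG ATA TGC TCA CAT AAC — no ATG→stop ORF.
Frame 3: TAT GTT TTG ATC AAA TTG TTC CTT ATG ACA TGA TAT GCT CAC ATA — ATG at 27, stop TGA at 33 → 9 nt.
Longest: frame 1, positions 37–48, 12 nt = 4 codons = 3 aa. → 12 nucleotides.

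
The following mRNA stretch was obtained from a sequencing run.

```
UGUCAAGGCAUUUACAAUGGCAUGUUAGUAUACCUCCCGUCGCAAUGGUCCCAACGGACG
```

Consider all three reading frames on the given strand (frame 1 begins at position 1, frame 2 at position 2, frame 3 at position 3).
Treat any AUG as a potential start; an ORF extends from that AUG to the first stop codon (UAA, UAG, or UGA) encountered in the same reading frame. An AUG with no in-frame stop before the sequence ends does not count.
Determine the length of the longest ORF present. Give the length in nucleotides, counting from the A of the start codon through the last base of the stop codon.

12

Frame 1: UGU CAA GGC AUU UAC AAU GGC AUG UUA GUA UAC CUC CCG UCG CAA UGG UCC CAA CGG ACG — no AUG→stop ORF.
Frame 2: GUC AAG GCA UUU ACA AUG GCA UGU UAG UAU ACC UCC CGU CGC AAU GGU CCC AAC GGA — AUG at 17, stop UAG at 26 → 12 nt.
Frame 3: UCA AGG CAU UUA CAA UGG CAU GUU AGU AUA CCU CCC GUC GCA AUG GUC CCA ACG GAC — no AUG→stop ORF.
Longest: frame 2, positions 17–28, 12 nt = 4 codons = 3 aa. → 12 nucleotides.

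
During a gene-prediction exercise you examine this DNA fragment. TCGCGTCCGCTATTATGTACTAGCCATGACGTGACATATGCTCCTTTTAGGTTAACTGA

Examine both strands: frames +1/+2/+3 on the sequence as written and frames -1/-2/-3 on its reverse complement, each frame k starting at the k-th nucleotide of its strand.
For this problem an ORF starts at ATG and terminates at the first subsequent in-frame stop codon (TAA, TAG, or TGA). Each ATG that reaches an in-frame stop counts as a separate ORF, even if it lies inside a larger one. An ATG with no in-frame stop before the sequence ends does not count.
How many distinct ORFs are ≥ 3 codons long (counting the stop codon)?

Reverse complement (5'→3'): TCAGTTAACCTAAAAGGAGCATATGTCACGTCATGGCTAGTACATAATAGCGGACGCGA
Frame +1: TCG CGT CCG CTA TTA TGT ACT AGC CAT GAC GTG ACA TAT GCT CCT TTT AGG TTA ACT — no ATG→stop ORF.
Frame +2: CGC GTC CGC TAT TAT GTA CTA GCC ATG ACG TGA CAT ATG CTC CTT TTA GGT TAA CTG — ATG at 26, stop TGA at 32 → 9 nt; ATG at 38, stop TAA at 53 → 18 nt.
Frame +3: GCG TCC GCT ATT ATG TAC TAG CCA TGA CGT GAC ATA TGC TCC TTT TAG GTT AAC TGA — ATG at 15, stop TAG at 21 → 9 nt.
Frame -1: TCA GTT AAC CTA AAA GGA GCA TAT GTC ACG TCA TGG CTA GTA CAT AAT AGC GGA CGC — no ATG→stop ORF.
Frame -2: CAG TTA ACC TAA AAG GAG CAT ATG TCA CGT CAT GGC TAG TAC ATA ATA GCG GAC GCG — ATG at 23, stop TAG at 38 → 18 nt.
Frame -3: AGT TAA CCT AAA AGG AGC ATA TGT CAC GTC ATG GCT AGT ACA TAA TAG CGG ACG CGA — ATG at 33, stop TAA at 45 → 15 nt.
ORFs ≥ 3 codons: frame +2 26–34 (3 codons), frame +2 38–55 (6 codons), frame +3 15–23 (3 codons), frame -2 23–40 (6 codons), frame -3 33–47 (5 codons). Count = 5.

5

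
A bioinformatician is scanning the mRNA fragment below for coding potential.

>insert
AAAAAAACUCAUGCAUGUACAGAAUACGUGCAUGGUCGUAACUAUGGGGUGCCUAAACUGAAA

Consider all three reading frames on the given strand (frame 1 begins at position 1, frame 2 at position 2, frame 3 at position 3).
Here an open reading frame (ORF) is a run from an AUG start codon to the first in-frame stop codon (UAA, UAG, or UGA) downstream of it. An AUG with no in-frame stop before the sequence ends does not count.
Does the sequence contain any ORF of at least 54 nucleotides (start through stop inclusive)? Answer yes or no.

no

Frame 1: AAA AAA ACU CAU GCA UGU ACA GAA UAC GUG CAU GGU CGU AAC UAU GGG GUG CCU AAA CUG AAA — no AUG→stop ORF.
Frame 2: AAA AAA CUC AUG CAU GUA CAG AAU ACG UGC AUG GUC GUA ACU AUG GGG UGC CUA AAC UGA — AUG at 11, stop UGA at 59 → 51 nt; AUG at 32, stop UGA at 59 → 30 nt; AUG at 44, stop UGA at 59 → 18 nt.
Frame 3: AAA AAC UCA UGC AUG UAC AGA AUA CGU GCA UGG UCG UAA CUA UGG GGU GCC UAA ACU GAA — AUG at 15, stop UAA at 39 → 27 nt.
Largest ORF found is 51 nucleotides < 54, so no.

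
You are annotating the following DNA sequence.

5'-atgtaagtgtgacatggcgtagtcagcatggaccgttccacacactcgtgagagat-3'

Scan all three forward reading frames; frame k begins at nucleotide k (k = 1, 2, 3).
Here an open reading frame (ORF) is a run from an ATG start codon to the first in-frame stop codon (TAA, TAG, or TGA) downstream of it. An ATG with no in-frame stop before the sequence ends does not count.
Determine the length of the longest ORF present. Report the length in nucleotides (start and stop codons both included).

Frame 1: ATG TAA GTG TGA CAT GGC GTA GTC AGC ATG GAC CGT TCC ACA CAC TCG TGA GAG — ATG at 1, stop TAA at 4 → 6 nt; ATG at 28, stop TGA at 49 → 24 nt.
Frame 2: TGT AAG TGT GAC ATG GCG TAG TCA GCA TGG ACC GTT CCA CAC ACT CGT GAG AGA — ATG at 14, stop TAG at 20 → 9 nt.
Frame 3: GTA AGT GTG ACA TGG CGT AGT CAG CAT GGA CCG TTC CAC ACA CTC GTG AGA GAT — no ATG→stop ORF.
Longest: frame 1, positions 28–51, 24 nt = 8 codons = 7 aa. → 24 nucleotides.

24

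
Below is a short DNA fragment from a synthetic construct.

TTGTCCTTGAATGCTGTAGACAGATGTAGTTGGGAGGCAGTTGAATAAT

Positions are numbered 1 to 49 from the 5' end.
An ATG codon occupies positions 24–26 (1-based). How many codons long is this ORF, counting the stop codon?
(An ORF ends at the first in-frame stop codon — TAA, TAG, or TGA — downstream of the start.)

Codons from position 24: ATG (24–26), TAG (27–29).
TAG is the first in-frame stop; that's 2 codons including the stop.

2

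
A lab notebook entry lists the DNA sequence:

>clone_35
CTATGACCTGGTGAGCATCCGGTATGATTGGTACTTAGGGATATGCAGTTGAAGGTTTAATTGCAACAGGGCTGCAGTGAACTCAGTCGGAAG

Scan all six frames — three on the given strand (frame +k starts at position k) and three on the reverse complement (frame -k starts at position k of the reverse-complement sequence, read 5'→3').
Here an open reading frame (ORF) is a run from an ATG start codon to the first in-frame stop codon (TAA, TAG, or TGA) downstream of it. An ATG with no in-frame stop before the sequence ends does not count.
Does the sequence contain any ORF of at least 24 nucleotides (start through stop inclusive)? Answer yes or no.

no

Reverse complement (5'→3'): CTTCCGACTGAGTTCACTGCAGCCCTGTTGCAATTAAACCTTCAACTGCATATCCCTAAGTACCAATCATACCGGATGCTCACCAGGTCATAG
Frame +1: CTA TGA CCT GGT GAG CAT CCG GTA TGA TTG GTA CTT AGG GAT ATG CAG TTG AAG GTT TAA TTG CAA CAG GGC TGC AGT GAA CTC AGT CGG AAG — ATG at 43, stop TAA at 58 → 18 nt.
Frame +2: TAT GAC CTG GTG AGC ATC CGG TAT GAT TGG TAC TTA GGG ATA TGC AGT TGA AGG TTT AAT TGC AAC AGG GCT GCA GTG AAC TCA GTC GGA — no ATG→stop ORF.
Frame +3: ATG ACC TGG TGA GCA TCC GGT ATG ATT GGT ACT TAG GGA TAT GCA GTT GAA GGT TTA ATT GCA ACA GGG CTG CAG TGA ACT CAG TCG GAA — ATG at 3, stop TGA at 12 → 12 nt; ATG at 24, stop TAG at 36 → 15 nt.
Frame -1: CTT CCG ACT GAG TTC ACT GCA GCC CTG TTG CAA TTA AAC CTT CAA CTG CAT ATC CCT AAG TAC CAA TCA TAC CGG ATG CTC ACC AGG TCA TAG — ATG at 76, stop TAG at 91 → 18 nt.
Frame -2: TTC CGA CTG AGT TCA CTG CAG CCC TGT TGC AAT TAA ACC TTC AAC TGC ATA TCC CTA AGT ACC AAT CAT ACC GGA TGC TCA CCA GGT CAT — no ATG→stop ORF.
Frame -3: TCC GAC TGA GTT CAC TGC AGC CCT GTT GCA ATT AAA CCT TCA ACT GCA TAT CCC TAA GTA CCA ATC ATA CCG GAT GCT CAC CAG GTC ATA — no ATG→stop ORF.
Largest ORF found is 18 nucleotides < 24, so no.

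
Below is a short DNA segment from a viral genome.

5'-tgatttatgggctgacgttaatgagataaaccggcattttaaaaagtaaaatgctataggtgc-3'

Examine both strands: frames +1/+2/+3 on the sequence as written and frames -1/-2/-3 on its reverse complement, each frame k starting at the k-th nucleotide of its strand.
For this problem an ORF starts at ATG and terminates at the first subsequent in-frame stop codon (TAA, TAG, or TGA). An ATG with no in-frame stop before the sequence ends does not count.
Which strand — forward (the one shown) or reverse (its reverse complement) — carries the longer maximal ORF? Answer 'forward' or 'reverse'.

reverse

Reverse complement (5'→3'): GCACCTATAGCATTTTACTTTTTAAAATGCCGGTTTATCTCATTAACGTCAGCCCATAAATCA
Frame +1: TGA TTT ATG GGC TGA CGT TAA TGA GAT AAA CCG GCA TTT TAA AAA GTA AAA TGC TAT AGG TGC — ATG at 7, stop TGA at 13 → 9 nt.
Frame +2: GAT TTA TGG GCT GAC GTT AAT GAG ATA AAC CGG CAT TTT AAA AAG TAA AAT GCT ATA GGT — no ATG→stop ORF.
Frame +3: ATT TAT GGG CTG ACG TTA ATG AGA TAA ACC GGC ATT TTA AAA AGT AAA ATG CTA TAG GTG — ATG at 21, stop TAA at 27 → 9 nt; ATG at 51, stop TAG at 57 → 9 nt.
Frame -1: GCA CCT ATA GCA TTT TAC TTT TTA AAA TGC CGG TTT ATC TCA TTA ACG TCA GCC CAT AAA TCA — no ATG→stop ORF.
Frame -2: CAC CTA TAG CAT TTT ACT TTT TAA AAT GCC GGT TTA TCT CAT TAA CGT CAG CCC ATA AAT — no ATG→stop ORF.
Frame -3: ACC TAT AGC ATT TTA CTT TTT AAA ATG CCG GTT TAT CTC ATT AAC GTC AGC CCA TAA ATC — ATG at 27, stop TAA at 57 → 33 nt.
Forward-strand max 9 nt; reverse-strand max 33 nt. The reverse strand has the longer ORF.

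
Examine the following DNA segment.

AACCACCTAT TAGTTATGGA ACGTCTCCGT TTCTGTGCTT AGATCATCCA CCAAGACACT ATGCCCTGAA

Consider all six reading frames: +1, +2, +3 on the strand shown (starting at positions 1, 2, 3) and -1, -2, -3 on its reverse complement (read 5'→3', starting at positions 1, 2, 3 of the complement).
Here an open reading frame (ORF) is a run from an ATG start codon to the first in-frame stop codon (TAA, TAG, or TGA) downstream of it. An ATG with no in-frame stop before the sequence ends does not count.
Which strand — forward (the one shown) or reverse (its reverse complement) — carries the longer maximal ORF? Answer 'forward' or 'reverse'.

Reverse complement (5'→3'): TTCAGGGCATAGTGTCTTGGTGGATGATCTAAGCACAGAAACGGAGACGTTCCATAACTAATAGGTGGTT
Frame +1: AAC CAC CTA TTA GTT ATG GAA CGT CTC CGT TTC TGT GCT TAG ATC ATC CAC CAA GAC ACT ATG CCC TGA — ATG at 16, stop TAG at 40 → 27 nt; ATG at 61, stop TGA at 67 → 9 nt.
Frame +2: ACC ACC TAT TAG TTA TGG AAC GTC TCC GTT TCT GTG CTT AGA TCA TCC ACC AAG ACA CTA TGC CCT GAA — no ATG→stop ORF.
Frame +3: CCA CCT ATT AGT TAT GGA ACG TCT CCG TTT CTG TGC TTA GAT CAT CCA CCA AGA CAC TAT GCC CTG — no ATG→stop ORF.
Frame -1: TTC AGG GCA TAG TGT CTT GGT GGA TGA TCT AAG CAC AGA AAC GGA GAC GTT CCA TAA CTA ATA GGT GGT — no ATG→stop ORF.
Frame -2: TCA GGG CAT AGT GTC TTG GTG GAT GAT CTA AGC ACA GAA ACG GAG ACG TTC CAT AAC TAA TAG GTG GTT — no ATG→stop ORF.
Frame -3: CAG GGC ATA GTG TCT TGG TGG ATG ATC TAA GCA CAG AAA CGG AGA CGT TCC ATA ACT AAT AGG TGG — ATG at 24, stop TAA at 30 → 9 nt.
Forward-strand max 27 nt; reverse-strand max 9 nt. The forward strand has the longer ORF.

forward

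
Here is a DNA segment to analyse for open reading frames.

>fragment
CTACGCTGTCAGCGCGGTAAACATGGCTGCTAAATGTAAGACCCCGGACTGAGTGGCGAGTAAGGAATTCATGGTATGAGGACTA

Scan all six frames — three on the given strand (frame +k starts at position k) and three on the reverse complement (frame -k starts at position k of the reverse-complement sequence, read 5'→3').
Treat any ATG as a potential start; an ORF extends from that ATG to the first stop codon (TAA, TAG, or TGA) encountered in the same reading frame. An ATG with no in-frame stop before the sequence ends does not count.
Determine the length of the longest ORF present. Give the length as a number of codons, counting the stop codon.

Reverse complement (5'→3'): TAGTCCTCATACCATGAATTCCTTACTCGCCACTCAGTCCGGGGTCTTACATTTAGCAGCCATGTTTACCGCGCTGACAGCGTAG
Frame +1: CTA CGC TGT CAG CGC GGT AAA CAT GGC TGC TAA ATG TAA GAC CCC GGA CTG AGT GGC GAG TAA GGA ATT CAT GGT ATG AGG ACT — ATG at 34, stop TAA at 37 → 6 nt.
Frame +2: TAC GCT GTC AGC GCG GTA AAC ATG GCT GCT AAA TGT AAG ACC CCG GAC TGA GTG GCG AGT AAG GAA TTC ATG GTA TGA GGA CTA — ATG at 23, stop TGA at 50 → 30 nt; ATG at 71, stop TGA at 77 → 9 nt.
Frame +3: ACG CTG TCA GCG CGG TAA ACA TGG CTG CTA AAT GTA AGA CCC CGG ACT GAG TGG CGA GTA AGG AAT TCA TGG TAT GAG GAC — no ATG→stop ORF.
Frame -1: TAG TCC TCA TAC CAT GAA TTC CTT ACT CGC CAC TCA GTC CGG GGT CTT ACA TTT AGC AGC CAT GTT TAC CGC GCT GAC AGC GTA — no ATG→stop ORF.
Frame -2: AGT CCT CAT ACC ATG AAT TCC TTA CTC GCC ACT CAG TCC GGG GTC TTA CAT TTA GCA GCC ATG TTT ACC GCG CTG ACA GCG TAG — ATG at 14, stop TAG at 83 → 72 nt; ATG at 62, stop TAG at 83 → 24 nt.
Frame -3: GTC CTC ATA CCA TGA ATT CCT TAC TCG CCA CTC AGT CCG GGG TCT TAC ATT TAG CAG CCA TGT TTA CCG CGC TGA CAG CGT — no ATG→stop ORF.
Longest: frame -2, positions 14–85, 72 nt = 24 codons = 23 aa. → 24 codons.

24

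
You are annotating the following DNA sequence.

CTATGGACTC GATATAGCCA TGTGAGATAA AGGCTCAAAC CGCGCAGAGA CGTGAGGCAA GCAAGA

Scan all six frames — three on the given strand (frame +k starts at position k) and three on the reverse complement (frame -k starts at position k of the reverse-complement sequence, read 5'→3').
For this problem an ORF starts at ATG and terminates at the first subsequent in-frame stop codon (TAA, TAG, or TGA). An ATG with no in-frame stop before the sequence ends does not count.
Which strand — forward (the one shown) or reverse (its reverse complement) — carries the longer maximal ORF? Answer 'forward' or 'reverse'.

reverse

Reverse complement (5'→3'): TCTTGCTTGCCTCACGTCTCTGCGCGGTTTGAGCCTTTATCTCACATGGCTATATCGAGTCCATAG
Frame +1: CTA TGG ACT CGA TAT AGC CAT GTG AGA TAA AGG CTC AAA CCG CGC AGA GAC GTG AGG CAA GCA AGA — no ATG→stop ORF.
Frame +2: TAT GGA CTC GAT ATA GCC ATG TGA GAT AAA GGC TCA AAC CGC GCA GAG ACG TGA GGC AAG CAA — ATG at 20, stop TGA at 23 → 6 nt.
Frame +3: ATG GAC TCG ATA TAG CCA TGT GAG ATA AAG GCT CAA ACC GCG CAG AGA CGT GAG GCA AGC AAG — ATG at 3, stop TAG at 15 → 15 nt.
Frame -1: TCT TGC TTG CCT CAC GTC TCT GCG CGG TTT GAG CCT TTA TCT CAC ATG GCT ATA TCG AGT CCA TAG — ATG at 46, stop TAG at 64 → 21 nt.
Frame -2: CTT GCT TGC CTC ACG TCT CTG CGC GGT TTG AGC CTT TAT CTC ACA TGG CTA TAT CGA GTC CAT — no ATG→stop ORF.
Frame -3: TTG CTT GCC TCA CGT CTC TGC GCG GTT TGA GCC TTT ATC TCA CAT GGC TAT ATC GAG TCC ATA — no ATG→stop ORF.
Forward-strand max 15 nt; reverse-strand max 21 nt. The reverse strand has the longer ORF.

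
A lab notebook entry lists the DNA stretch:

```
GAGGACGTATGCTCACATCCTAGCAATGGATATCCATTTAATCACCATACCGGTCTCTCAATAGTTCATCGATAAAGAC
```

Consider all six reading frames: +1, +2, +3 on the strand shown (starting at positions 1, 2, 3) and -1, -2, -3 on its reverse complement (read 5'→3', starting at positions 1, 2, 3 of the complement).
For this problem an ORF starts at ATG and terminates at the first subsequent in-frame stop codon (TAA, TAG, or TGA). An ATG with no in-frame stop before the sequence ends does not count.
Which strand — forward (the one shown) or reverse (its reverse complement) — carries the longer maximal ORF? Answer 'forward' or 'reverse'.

Reverse complement (5'→3'): GTCTTTATCGATGAACTATTGAGAGACCGGTATGGTGATTAAATGGATATCCATTGCTAGGATGTGAGCATACGTCCTC
Frame +1: GAG GAC GTA TGC TCA CAT CCT AGC AAT GGA TAT CCA TTT AAT CAC CAT ACC GGT CTC TCA ATA GTT CAT CGA TAA AGA — no ATG→stop ORF.
Frame +2: AGG ACG TAT GCT CAC ATC CTA GCA ATG GAT ATC CAT TTA ATC ACC ATA CCG GTC TCT CAA TAG TTC ATC GAT AAA GAC — ATG at 26, stop TAG at 62 → 39 nt.
Frame +3: GGA CGT ATG CTC ACA TCC TAG CAA TGG ATA TCC ATT TAA TCA CCA TAC CGG TCT CTC AAT AGT TCA TCG ATA AAG — ATG at 9, stop TAG at 21 → 15 nt.
Frame -1: GTC TTT ATC GAT GAA CTA TTG AGA GAC CGG TAT GGT GAT TAA ATG GAT ATC CAT TGC TAG GAT GTG AGC ATA CGT CCT — ATG at 43, stop TAG at 58 → 18 nt.
Frame -2: TCT TTA TCG ATG AAC TAT TGA GAG ACC GGT ATG GTG ATT AAA TGG ATA TCC ATT GCT AGG ATG TGA GCA TAC GTC CTC — ATG at 11, stop TGA at 20 → 12 nt; ATG at 32, stop TGA at 65 → 36 nt; ATG at 62, stop TGA at 65 → 6 nt.
Frame -3: CTT TAT CGA TGA ACT ATT GAG AGA CCG GTA TGG TGA TTA AAT GGA TAT CCA TTG CTA GGA TGT GAG CAT ACG TCC — no ATG→stop ORF.
Forward-strand max 39 nt; reverse-strand max 36 nt. The forward strand has the longer ORF.

forward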